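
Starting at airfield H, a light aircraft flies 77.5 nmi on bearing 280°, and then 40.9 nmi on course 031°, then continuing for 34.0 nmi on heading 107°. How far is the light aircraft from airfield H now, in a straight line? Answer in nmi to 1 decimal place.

44.8 nmi

Leg 1 (280°, 77.5 nmi): east 77.5 sin 280° = -76.32, north 77.5 cos 280° = 13.46
Leg 2 (031°, 40.9 nmi): east 40.9 sin 31° = 21.07, north 40.9 cos 31° = 35.06
Leg 3 (107°, 34.0 nmi): east 34.0 sin 107° = 32.51, north 34.0 cos 107° = -9.94
Net: -22.74 east, 38.58 north. Distance = √((-22.74)² + (38.58)²) = 44.781 nmi.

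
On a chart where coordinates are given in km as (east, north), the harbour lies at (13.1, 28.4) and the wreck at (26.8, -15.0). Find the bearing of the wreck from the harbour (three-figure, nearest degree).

162°

Δeast = 26.8 − 13.1 = 13.70; Δnorth = -15.0 − 28.4 = -43.40.
Bearing = atan2(Δeast, Δnorth) mod 360° = 162.48° ≈ 162°.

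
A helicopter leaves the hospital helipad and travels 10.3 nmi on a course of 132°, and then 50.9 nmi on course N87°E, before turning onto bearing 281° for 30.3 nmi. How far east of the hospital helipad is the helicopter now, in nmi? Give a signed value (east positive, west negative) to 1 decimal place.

28.7 nmi

Leg 1 (132°, 10.3 nmi): east 10.3 sin 132° = 7.65, north 10.3 cos 132° = -6.89
Leg 2 (N87°E, 50.9 nmi): east 50.9 sin 87° = 50.83, north 50.9 cos 87° = 2.66
Leg 3 (281°, 30.3 nmi): east 30.3 sin 281° = -29.74, north 30.3 cos 281° = 5.78
Net east component: 28.74 nmi.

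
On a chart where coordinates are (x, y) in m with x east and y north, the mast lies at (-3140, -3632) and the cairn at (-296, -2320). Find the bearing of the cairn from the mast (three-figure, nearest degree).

065°

Δeast = -296 − -3140 = 2844.00; Δnorth = -2320 − -3632 = 1312.00.
Bearing = atan2(Δeast, Δnorth) mod 360° = 65.24° ≈ 065°.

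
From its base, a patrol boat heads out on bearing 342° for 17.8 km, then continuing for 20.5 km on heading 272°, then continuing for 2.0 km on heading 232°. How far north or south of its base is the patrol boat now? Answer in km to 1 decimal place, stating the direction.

Leg 1 (342°, 17.8 km): east 17.8 sin 342° = -5.50, north 17.8 cos 342° = 16.93
Leg 2 (272°, 20.5 km): east 20.5 sin 272° = -20.49, north 20.5 cos 272° = 0.72
Leg 3 (232°, 2.0 km): east 2.0 sin 232° = -1.58, north 2.0 cos 232° = -1.23
Net north component: 16.41 km.

16.4 km north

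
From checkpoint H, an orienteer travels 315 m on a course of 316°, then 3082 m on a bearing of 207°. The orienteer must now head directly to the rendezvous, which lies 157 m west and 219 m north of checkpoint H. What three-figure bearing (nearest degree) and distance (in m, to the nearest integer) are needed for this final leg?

Leg 1 (316°, 315 m): east 315 sin 316° = -218.82, north 315 cos 316° = 226.59
Leg 2 (207°, 3082 m): east 3082 sin 207° = -1399.20, north 3082 cos 207° = -2746.08
Current position: (-1618.02, -2519.49). Target: (-157, 219). Remaining: Δeast = 1461.02, Δnorth = 2738.49.
Bearing = atan2(1461.02, 2738.49) mod 360° = 28.08°; distance = √((1461.02)² + (2738.49)²) = 3103.852 m.

028°, 3104 m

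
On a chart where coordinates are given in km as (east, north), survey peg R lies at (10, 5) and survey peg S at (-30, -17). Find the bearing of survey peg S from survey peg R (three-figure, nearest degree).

Δeast = -30 − 10 = -40.00; Δnorth = -17 − 5 = -22.00.
Bearing = atan2(Δeast, Δnorth) mod 360° = 241.19° ≈ 241°.

241°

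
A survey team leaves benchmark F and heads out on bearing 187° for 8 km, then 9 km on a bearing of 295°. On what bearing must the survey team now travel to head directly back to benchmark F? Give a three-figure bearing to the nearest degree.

066°

Leg 1 (187°, 8 km): east 8 sin 187° = -0.97, north 8 cos 187° = -7.94
Leg 2 (295°, 9 km): east 9 sin 295° = -8.16, north 9 cos 295° = 3.80
Net displacement: -9.13 east, -4.14 north. Direction back to start is (9.13, 4.14): bearing = atan2(9.13, 4.14) mod 360° = 65.63° ≈ 066°.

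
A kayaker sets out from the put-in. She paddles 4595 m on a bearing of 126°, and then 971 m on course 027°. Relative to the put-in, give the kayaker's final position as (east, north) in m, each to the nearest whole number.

(4158, -1836)

Leg 1 (126°, 4595 m): east 4595 sin 126° = 3717.43, north 4595 cos 126° = -2700.87
Leg 2 (027°, 971 m): east 971 sin 27° = 440.82, north 971 cos 27° = 865.17
Summing: 4158.26 m east, -1835.71 m north → (4158, -1836).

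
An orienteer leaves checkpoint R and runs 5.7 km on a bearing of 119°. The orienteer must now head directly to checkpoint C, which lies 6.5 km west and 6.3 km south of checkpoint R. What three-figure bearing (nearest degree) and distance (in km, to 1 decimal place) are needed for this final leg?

253°, 12.0 km

Leg 1 (119°, 5.7 km): east 5.7 sin 119° = 4.99, north 5.7 cos 119° = -2.76
Current position: (4.99, -2.76). Target: (-6.5, -6.3). Remaining: Δeast = -11.49, Δnorth = -3.54.
Bearing = atan2(-11.49, -3.54) mod 360° = 252.89°; distance = √((-11.49)² + (-3.54)²) = 12.017 km.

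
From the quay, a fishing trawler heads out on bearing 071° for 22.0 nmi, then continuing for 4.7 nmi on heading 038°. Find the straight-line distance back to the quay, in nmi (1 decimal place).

26.1 nmi

Leg 1 (071°, 22.0 nmi): east 22.0 sin 71° = 20.80, north 22.0 cos 71° = 7.16
Leg 2 (038°, 4.7 nmi): east 4.7 sin 38° = 2.89, north 4.7 cos 38° = 3.70
Net: 23.70 east, 10.87 north. Distance = √((23.70)² + (10.87)²) = 26.068 nmi.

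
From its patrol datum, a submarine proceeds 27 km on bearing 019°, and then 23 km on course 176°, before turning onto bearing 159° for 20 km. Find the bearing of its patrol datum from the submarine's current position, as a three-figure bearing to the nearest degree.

312°

Leg 1 (019°, 27 km): east 27 sin 19° = 8.79, north 27 cos 19° = 25.53
Leg 2 (176°, 23 km): east 23 sin 176° = 1.60, north 23 cos 176° = -22.94
Leg 3 (159°, 20 km): east 20 sin 159° = 7.17, north 20 cos 159° = -18.67
Net displacement: 17.56 east, -16.09 north. Direction back to start is (-17.56, 16.09): bearing = atan2(-17.56, 16.09) mod 360° = 312.49° ≈ 312°.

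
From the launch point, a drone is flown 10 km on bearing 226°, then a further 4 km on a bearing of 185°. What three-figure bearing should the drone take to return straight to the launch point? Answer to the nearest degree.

Leg 1 (226°, 10 km): east 10 sin 226° = -7.19, north 10 cos 226° = -6.95
Leg 2 (185°, 4 km): east 4 sin 185° = -0.35, north 4 cos 185° = -3.98
Net displacement: -7.54 east, -10.93 north. Direction back to start is (7.54, 10.93): bearing = atan2(7.54, 10.93) mod 360° = 34.60° ≈ 035°.

035°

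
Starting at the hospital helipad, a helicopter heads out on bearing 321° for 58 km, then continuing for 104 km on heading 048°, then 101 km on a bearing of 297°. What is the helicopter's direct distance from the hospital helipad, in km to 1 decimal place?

167.9 km

Leg 1 (321°, 58 km): east 58 sin 321° = -36.50, north 58 cos 321° = 45.07
Leg 2 (048°, 104 km): east 104 sin 48° = 77.29, north 104 cos 48° = 69.59
Leg 3 (297°, 101 km): east 101 sin 297° = -89.99, north 101 cos 297° = 45.85
Net: -49.21 east, 160.52 north. Distance = √((-49.21)² + (160.52)²) = 167.890 km.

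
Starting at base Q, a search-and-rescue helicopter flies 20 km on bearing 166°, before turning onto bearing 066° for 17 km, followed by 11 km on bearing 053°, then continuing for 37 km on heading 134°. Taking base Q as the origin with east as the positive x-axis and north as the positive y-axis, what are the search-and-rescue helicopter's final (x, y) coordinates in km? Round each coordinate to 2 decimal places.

(55.77, -31.57)

Leg 1 (166°, 20 km): east 20 sin 166° = 4.84, north 20 cos 166° = -19.41
Leg 2 (066°, 17 km): east 17 sin 66° = 15.53, north 17 cos 66° = 6.91
Leg 3 (053°, 11 km): east 11 sin 53° = 8.78, north 11 cos 53° = 6.62
Leg 4 (134°, 37 km): east 37 sin 134° = 26.62, north 37 cos 134° = -25.70
Summing: 55.77 km east, -31.57 km north → (55.77, -31.57).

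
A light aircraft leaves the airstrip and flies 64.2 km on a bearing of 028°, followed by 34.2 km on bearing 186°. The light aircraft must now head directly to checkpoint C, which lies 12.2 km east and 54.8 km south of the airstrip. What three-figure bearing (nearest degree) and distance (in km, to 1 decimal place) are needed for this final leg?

191°, 78.8 km

Leg 1 (028°, 64.2 km): east 64.2 sin 28° = 30.14, north 64.2 cos 28° = 56.69
Leg 2 (186°, 34.2 km): east 34.2 sin 186° = -3.57, north 34.2 cos 186° = -34.01
Current position: (26.57, 22.67). Target: (12.2, -54.8). Remaining: Δeast = -14.37, Δnorth = -77.47.
Bearing = atan2(-14.37, -77.47) mod 360° = 190.50°; distance = √((-14.37)² + (-77.47)²) = 78.793 km.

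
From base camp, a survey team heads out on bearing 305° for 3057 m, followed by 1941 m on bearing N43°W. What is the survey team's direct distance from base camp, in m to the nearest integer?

Leg 1 (305°, 3057 m): east 3057 sin 305° = -2504.15, north 3057 cos 305° = 1753.42
Leg 2 (N43°W, 1941 m): east 1941 sin 317° = -1323.76, north 1941 cos 317° = 1419.56
Net: -3827.91 east, 3172.98 north. Distance = √((-3827.91)² + (3172.98)²) = 4971.989 m.

4972 m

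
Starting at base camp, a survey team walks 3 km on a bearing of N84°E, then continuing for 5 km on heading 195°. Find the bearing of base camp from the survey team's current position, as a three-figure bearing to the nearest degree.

Leg 1 (N84°E, 3 km): east 3 sin 84° = 2.98, north 3 cos 84° = 0.31
Leg 2 (195°, 5 km): east 5 sin 195° = -1.29, north 5 cos 195° = -4.83
Net displacement: 1.69 east, -4.52 north. Direction back to start is (-1.69, 4.52): bearing = atan2(-1.69, 4.52) mod 360° = 339.49° ≈ 339°.

339°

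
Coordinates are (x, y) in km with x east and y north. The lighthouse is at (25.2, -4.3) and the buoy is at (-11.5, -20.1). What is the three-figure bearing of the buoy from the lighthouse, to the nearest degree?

247°

Δeast = -11.5 − 25.2 = -36.70; Δnorth = -20.1 − -4.3 = -15.80.
Bearing = atan2(Δeast, Δnorth) mod 360° = 246.71° ≈ 247°.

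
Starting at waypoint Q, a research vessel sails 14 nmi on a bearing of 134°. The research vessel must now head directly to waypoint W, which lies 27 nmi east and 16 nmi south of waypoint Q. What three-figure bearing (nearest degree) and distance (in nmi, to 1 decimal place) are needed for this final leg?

Leg 1 (134°, 14 nmi): east 14 sin 134° = 10.07, north 14 cos 134° = -9.73
Current position: (10.07, -9.73). Target: (27, -16). Remaining: Δeast = 16.93, Δnorth = -6.27.
Bearing = atan2(16.93, -6.27) mod 360° = 110.34°; distance = √((16.93)² + (-6.27)²) = 18.055 nmi.

110°, 18.1 nmi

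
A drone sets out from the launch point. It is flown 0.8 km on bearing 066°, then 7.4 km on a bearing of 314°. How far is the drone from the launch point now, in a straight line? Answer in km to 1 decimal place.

Leg 1 (066°, 0.8 km): east 0.8 sin 66° = 0.73, north 0.8 cos 66° = 0.33
Leg 2 (314°, 7.4 km): east 7.4 sin 314° = -5.32, north 7.4 cos 314° = 5.14
Net: -4.59 east, 5.47 north. Distance = √((-4.59)² + (5.47)²) = 7.139 km.

7.1 km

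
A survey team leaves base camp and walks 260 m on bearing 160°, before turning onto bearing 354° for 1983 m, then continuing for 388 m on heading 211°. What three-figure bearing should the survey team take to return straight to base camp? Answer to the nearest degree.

167°

Leg 1 (160°, 260 m): east 260 sin 160° = 88.93, north 260 cos 160° = -244.32
Leg 2 (354°, 1983 m): east 1983 sin 354° = -207.28, north 1983 cos 354° = 1972.14
Leg 3 (211°, 388 m): east 388 sin 211° = -199.83, north 388 cos 211° = -332.58
Net displacement: -318.19 east, 1395.24 north. Direction back to start is (318.19, -1395.24): bearing = atan2(318.19, -1395.24) mod 360° = 167.15° ≈ 167°.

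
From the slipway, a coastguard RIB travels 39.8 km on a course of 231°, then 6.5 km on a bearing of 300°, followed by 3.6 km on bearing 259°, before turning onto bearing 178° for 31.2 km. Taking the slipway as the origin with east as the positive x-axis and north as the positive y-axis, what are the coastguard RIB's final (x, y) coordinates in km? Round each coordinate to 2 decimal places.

Leg 1 (231°, 39.8 km): east 39.8 sin 231° = -30.93, north 39.8 cos 231° = -25.05
Leg 2 (300°, 6.5 km): east 6.5 sin 300° = -5.63, north 6.5 cos 300° = 3.25
Leg 3 (259°, 3.6 km): east 3.6 sin 259° = -3.53, north 3.6 cos 259° = -0.69
Leg 4 (178°, 31.2 km): east 31.2 sin 178° = 1.09, north 31.2 cos 178° = -31.18
Summing: -39.00 km east, -53.66 km north → (-39.00, -53.66).

(-39.00, -53.66)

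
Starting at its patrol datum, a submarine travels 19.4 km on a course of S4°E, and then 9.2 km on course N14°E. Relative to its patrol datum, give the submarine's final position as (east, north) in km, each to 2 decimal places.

(3.58, -10.43)

Leg 1 (S4°E, 19.4 km): east 19.4 sin 176° = 1.35, north 19.4 cos 176° = -19.35
Leg 2 (N14°E, 9.2 km): east 9.2 sin 14° = 2.23, north 9.2 cos 14° = 8.93
Summing: 3.58 km east, -10.43 km north → (3.58, -10.43).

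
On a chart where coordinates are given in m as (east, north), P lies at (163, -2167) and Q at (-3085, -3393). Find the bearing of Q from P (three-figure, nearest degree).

Δeast = -3085 − 163 = -3248.00; Δnorth = -3393 − -2167 = -1226.00.
Bearing = atan2(Δeast, Δnorth) mod 360° = 249.32° ≈ 249°.

249°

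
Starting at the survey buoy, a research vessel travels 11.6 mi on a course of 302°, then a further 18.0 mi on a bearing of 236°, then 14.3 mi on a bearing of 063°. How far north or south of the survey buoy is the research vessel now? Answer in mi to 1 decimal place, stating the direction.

Leg 1 (302°, 11.6 mi): east 11.6 sin 302° = -9.84, north 11.6 cos 302° = 6.15
Leg 2 (236°, 18.0 mi): east 18.0 sin 236° = -14.92, north 18.0 cos 236° = -10.07
Leg 3 (063°, 14.3 mi): east 14.3 sin 63° = 12.74, north 14.3 cos 63° = 6.49
Net north component: 2.57 mi.

2.6 mi north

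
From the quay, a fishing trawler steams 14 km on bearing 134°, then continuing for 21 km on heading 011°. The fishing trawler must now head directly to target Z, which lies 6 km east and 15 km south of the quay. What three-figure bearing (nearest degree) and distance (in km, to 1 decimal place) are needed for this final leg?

197°, 27.1 km

Leg 1 (134°, 14 km): east 14 sin 134° = 10.07, north 14 cos 134° = -9.73
Leg 2 (011°, 21 km): east 21 sin 11° = 4.01, north 21 cos 11° = 20.61
Current position: (14.08, 10.89). Target: (6, -15). Remaining: Δeast = -8.08, Δnorth = -25.89.
Bearing = atan2(-8.08, -25.89) mod 360° = 197.33°; distance = √((-8.08)² + (-25.89)²) = 27.120 km.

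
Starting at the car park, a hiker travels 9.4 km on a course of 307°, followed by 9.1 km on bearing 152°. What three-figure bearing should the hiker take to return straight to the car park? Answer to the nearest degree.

Leg 1 (307°, 9.4 km): east 9.4 sin 307° = -7.51, north 9.4 cos 307° = 5.66
Leg 2 (152°, 9.1 km): east 9.1 sin 152° = 4.27, north 9.1 cos 152° = -8.03
Net displacement: -3.23 east, -2.38 north. Direction back to start is (3.23, 2.38): bearing = atan2(3.23, 2.38) mod 360° = 53.68° ≈ 054°.

054°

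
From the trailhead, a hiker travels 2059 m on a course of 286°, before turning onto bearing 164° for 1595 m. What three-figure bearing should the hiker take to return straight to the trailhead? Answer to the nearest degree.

Leg 1 (286°, 2059 m): east 2059 sin 286° = -1979.24, north 2059 cos 286° = 567.54
Leg 2 (164°, 1595 m): east 1595 sin 164° = 439.64, north 1595 cos 164° = -1533.21
Net displacement: -1539.60 east, -965.68 north. Direction back to start is (1539.60, 965.68): bearing = atan2(1539.60, 965.68) mod 360° = 57.90° ≈ 058°.

058°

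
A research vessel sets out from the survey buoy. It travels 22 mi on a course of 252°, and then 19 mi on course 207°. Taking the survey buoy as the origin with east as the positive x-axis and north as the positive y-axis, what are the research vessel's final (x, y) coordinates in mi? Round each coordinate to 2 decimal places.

(-29.55, -23.73)

Leg 1 (252°, 22 mi): east 22 sin 252° = -20.92, north 22 cos 252° = -6.80
Leg 2 (207°, 19 mi): east 19 sin 207° = -8.63, north 19 cos 207° = -16.93
Summing: -29.55 mi east, -23.73 mi north → (-29.55, -23.73).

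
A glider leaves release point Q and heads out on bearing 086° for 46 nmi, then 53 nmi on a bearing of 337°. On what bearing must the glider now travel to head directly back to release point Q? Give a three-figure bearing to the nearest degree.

Leg 1 (086°, 46 nmi): east 46 sin 86° = 45.89, north 46 cos 86° = 3.21
Leg 2 (337°, 53 nmi): east 53 sin 337° = -20.71, north 53 cos 337° = 48.79
Net displacement: 25.18 east, 52.00 north. Direction back to start is (-25.18, -52.00): bearing = atan2(-25.18, -52.00) mod 360° = 205.84° ≈ 206°.

206°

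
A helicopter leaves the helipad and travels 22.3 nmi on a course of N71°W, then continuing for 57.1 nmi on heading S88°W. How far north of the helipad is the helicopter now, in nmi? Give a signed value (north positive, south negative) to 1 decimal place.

Leg 1 (N71°W, 22.3 nmi): east 22.3 sin 289° = -21.09, north 22.3 cos 289° = 7.26
Leg 2 (S88°W, 57.1 nmi): east 57.1 sin 268° = -57.07, north 57.1 cos 268° = -1.99
Net north component: 5.27 nmi.

5.3 nmi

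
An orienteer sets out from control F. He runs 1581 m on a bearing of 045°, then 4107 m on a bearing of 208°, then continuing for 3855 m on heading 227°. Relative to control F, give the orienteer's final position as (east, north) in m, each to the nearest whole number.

(-3630, -5137)

Leg 1 (045°, 1581 m): east 1581 sin 45° = 1117.94, north 1581 cos 45° = 1117.94
Leg 2 (208°, 4107 m): east 4107 sin 208° = -1928.12, north 4107 cos 208° = -3626.27
Leg 3 (227°, 3855 m): east 3855 sin 227° = -2819.37, north 3855 cos 227° = -2629.10
Summing: -3629.55 m east, -5137.43 m north → (-3630, -5137).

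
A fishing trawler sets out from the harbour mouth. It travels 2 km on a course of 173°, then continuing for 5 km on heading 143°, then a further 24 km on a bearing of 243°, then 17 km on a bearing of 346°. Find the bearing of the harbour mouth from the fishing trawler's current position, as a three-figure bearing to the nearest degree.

089°

Leg 1 (173°, 2 km): east 2 sin 173° = 0.24, north 2 cos 173° = -1.99
Leg 2 (143°, 5 km): east 5 sin 143° = 3.01, north 5 cos 143° = -3.99
Leg 3 (243°, 24 km): east 24 sin 243° = -21.38, north 24 cos 243° = -10.90
Leg 4 (346°, 17 km): east 17 sin 346° = -4.11, north 17 cos 346° = 16.50
Net displacement: -22.24 east, -0.38 north. Direction back to start is (22.24, 0.38): bearing = atan2(22.24, 0.38) mod 360° = 89.02° ≈ 089°.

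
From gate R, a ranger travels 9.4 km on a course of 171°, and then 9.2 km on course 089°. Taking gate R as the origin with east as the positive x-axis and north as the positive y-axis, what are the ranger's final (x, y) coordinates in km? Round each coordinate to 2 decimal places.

(10.67, -9.12)

Leg 1 (171°, 9.4 km): east 9.4 sin 171° = 1.47, north 9.4 cos 171° = -9.28
Leg 2 (089°, 9.2 km): east 9.2 sin 89° = 9.20, north 9.2 cos 89° = 0.16
Summing: 10.67 km east, -9.12 km north → (10.67, -9.12).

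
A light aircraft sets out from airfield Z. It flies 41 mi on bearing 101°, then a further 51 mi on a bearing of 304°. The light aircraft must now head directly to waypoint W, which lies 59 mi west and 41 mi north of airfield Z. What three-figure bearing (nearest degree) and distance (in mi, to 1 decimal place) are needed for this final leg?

Leg 1 (101°, 41 mi): east 41 sin 101° = 40.25, north 41 cos 101° = -7.82
Leg 2 (304°, 51 mi): east 51 sin 304° = -42.28, north 51 cos 304° = 28.52
Current position: (-2.03, 20.70). Target: (-59, 41). Remaining: Δeast = -56.97, Δnorth = 20.30.
Bearing = atan2(-56.97, 20.30) mod 360° = 289.62°; distance = √((-56.97)² + (20.30)²) = 60.476 mi.

290°, 60.5 mi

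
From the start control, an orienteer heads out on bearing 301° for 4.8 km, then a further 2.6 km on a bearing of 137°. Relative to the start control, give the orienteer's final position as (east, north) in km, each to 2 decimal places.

(-2.34, 0.57)

Leg 1 (301°, 4.8 km): east 4.8 sin 301° = -4.11, north 4.8 cos 301° = 2.47
Leg 2 (137°, 2.6 km): east 2.6 sin 137° = 1.77, north 2.6 cos 137° = -1.90
Summing: -2.34 km east, 0.57 km north → (-2.34, 0.57).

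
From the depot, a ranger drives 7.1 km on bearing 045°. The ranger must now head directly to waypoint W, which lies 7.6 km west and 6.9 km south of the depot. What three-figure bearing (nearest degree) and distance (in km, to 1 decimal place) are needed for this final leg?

Leg 1 (045°, 7.1 km): east 7.1 sin 45° = 5.02, north 7.1 cos 45° = 5.02
Current position: (5.02, 5.02). Target: (-7.6, -6.9). Remaining: Δeast = -12.62, Δnorth = -11.92.
Bearing = atan2(-12.62, -11.92) mod 360° = 226.63°; distance = √((-12.62)² + (-11.92)²) = 17.360 km.

227°, 17.4 km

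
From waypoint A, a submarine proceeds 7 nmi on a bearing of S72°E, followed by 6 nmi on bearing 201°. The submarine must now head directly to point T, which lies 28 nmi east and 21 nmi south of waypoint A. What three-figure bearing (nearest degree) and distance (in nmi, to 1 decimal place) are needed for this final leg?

119°, 27.0 nmi

Leg 1 (S72°E, 7 nmi): east 7 sin 108° = 6.66, north 7 cos 108° = -2.16
Leg 2 (201°, 6 nmi): east 6 sin 201° = -2.15, north 6 cos 201° = -5.60
Current position: (4.51, -7.76). Target: (28, -21). Remaining: Δeast = 23.49, Δnorth = -13.24.
Bearing = atan2(23.49, -13.24) mod 360° = 119.40°; distance = √((23.49)² + (-13.24)²) = 26.965 nmi.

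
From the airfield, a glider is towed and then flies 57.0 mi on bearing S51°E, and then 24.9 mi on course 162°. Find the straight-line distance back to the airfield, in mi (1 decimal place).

79.1 mi

Leg 1 (S51°E, 57.0 mi): east 57.0 sin 129° = 44.30, north 57.0 cos 129° = -35.87
Leg 2 (162°, 24.9 mi): east 24.9 sin 162° = 7.69, north 24.9 cos 162° = -23.68
Net: 51.99 east, -59.55 north. Distance = √((51.99)² + (-59.55)²) = 79.055 mi.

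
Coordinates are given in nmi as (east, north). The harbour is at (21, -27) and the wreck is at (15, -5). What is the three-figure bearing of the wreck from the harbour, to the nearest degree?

Δeast = 15 − 21 = -6.00; Δnorth = -5 − -27 = 22.00.
Bearing = atan2(Δeast, Δnorth) mod 360° = 344.74° ≈ 345°.

345°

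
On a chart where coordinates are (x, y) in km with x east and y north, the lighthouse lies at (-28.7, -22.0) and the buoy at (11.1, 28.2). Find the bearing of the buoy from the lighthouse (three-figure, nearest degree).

038°

Δeast = 11.1 − -28.7 = 39.80; Δnorth = 28.2 − -22.0 = 50.20.
Bearing = atan2(Δeast, Δnorth) mod 360° = 38.41° ≈ 038°.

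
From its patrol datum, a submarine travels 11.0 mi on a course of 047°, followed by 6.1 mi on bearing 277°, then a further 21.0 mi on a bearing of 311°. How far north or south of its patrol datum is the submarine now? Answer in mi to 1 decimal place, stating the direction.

22.0 mi north

Leg 1 (047°, 11.0 mi): east 11.0 sin 47° = 8.04, north 11.0 cos 47° = 7.50
Leg 2 (277°, 6.1 mi): east 6.1 sin 277° = -6.05, north 6.1 cos 277° = 0.74
Leg 3 (311°, 21.0 mi): east 21.0 sin 311° = -15.85, north 21.0 cos 311° = 13.78
Net north component: 22.02 mi.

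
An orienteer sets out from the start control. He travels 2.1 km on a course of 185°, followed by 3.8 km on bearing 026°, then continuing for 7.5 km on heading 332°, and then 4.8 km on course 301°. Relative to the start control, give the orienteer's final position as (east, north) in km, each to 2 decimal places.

Leg 1 (185°, 2.1 km): east 2.1 sin 185° = -0.18, north 2.1 cos 185° = -2.09
Leg 2 (026°, 3.8 km): east 3.8 sin 26° = 1.67, north 3.8 cos 26° = 3.42
Leg 3 (332°, 7.5 km): east 7.5 sin 332° = -3.52, north 7.5 cos 332° = 6.62
Leg 4 (301°, 4.8 km): east 4.8 sin 301° = -4.11, north 4.8 cos 301° = 2.47
Summing: -6.15 km east, 10.42 km north → (-6.15, 10.42).

(-6.15, 10.42)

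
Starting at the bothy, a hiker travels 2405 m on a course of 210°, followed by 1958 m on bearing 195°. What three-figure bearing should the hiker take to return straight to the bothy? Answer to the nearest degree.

023°

Leg 1 (210°, 2405 m): east 2405 sin 210° = -1202.50, north 2405 cos 210° = -2082.79
Leg 2 (195°, 1958 m): east 1958 sin 195° = -506.77, north 1958 cos 195° = -1891.28
Net displacement: -1709.27 east, -3974.07 north. Direction back to start is (1709.27, 3974.07): bearing = atan2(1709.27, 3974.07) mod 360° = 23.27° ≈ 023°.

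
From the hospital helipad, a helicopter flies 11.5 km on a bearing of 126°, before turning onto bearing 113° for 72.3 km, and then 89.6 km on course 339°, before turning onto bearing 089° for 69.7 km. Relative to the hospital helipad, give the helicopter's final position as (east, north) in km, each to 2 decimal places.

Leg 1 (126°, 11.5 km): east 11.5 sin 126° = 9.30, north 11.5 cos 126° = -6.76
Leg 2 (113°, 72.3 km): east 72.3 sin 113° = 66.55, north 72.3 cos 113° = -28.25
Leg 3 (339°, 89.6 km): east 89.6 sin 339° = -32.11, north 89.6 cos 339° = 83.65
Leg 4 (089°, 69.7 km): east 69.7 sin 89° = 69.69, north 69.7 cos 89° = 1.22
Summing: 113.44 km east, 49.86 km north → (113.44, 49.86).

(113.44, 49.86)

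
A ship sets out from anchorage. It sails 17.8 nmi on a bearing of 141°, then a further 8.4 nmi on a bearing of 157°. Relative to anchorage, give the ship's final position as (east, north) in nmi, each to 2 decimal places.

(14.48, -21.57)

Leg 1 (141°, 17.8 nmi): east 17.8 sin 141° = 11.20, north 17.8 cos 141° = -13.83
Leg 2 (157°, 8.4 nmi): east 8.4 sin 157° = 3.28, north 8.4 cos 157° = -7.73
Summing: 14.48 nmi east, -21.57 nmi north → (14.48, -21.57).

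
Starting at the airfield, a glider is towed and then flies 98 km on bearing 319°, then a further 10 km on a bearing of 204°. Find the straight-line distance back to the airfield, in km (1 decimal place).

Leg 1 (319°, 98 km): east 98 sin 319° = -64.29, north 98 cos 319° = 73.96
Leg 2 (204°, 10 km): east 10 sin 204° = -4.07, north 10 cos 204° = -9.14
Net: -68.36 east, 64.83 north. Distance = √((-68.36)² + (64.83)²) = 94.211 km.

94.2 km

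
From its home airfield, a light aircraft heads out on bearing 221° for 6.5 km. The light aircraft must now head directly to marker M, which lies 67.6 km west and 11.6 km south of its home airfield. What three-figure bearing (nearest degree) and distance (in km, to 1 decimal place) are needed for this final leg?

264°, 63.7 km

Leg 1 (221°, 6.5 km): east 6.5 sin 221° = -4.26, north 6.5 cos 221° = -4.91
Current position: (-4.26, -4.91). Target: (-67.6, -11.6). Remaining: Δeast = -63.34, Δnorth = -6.69.
Bearing = atan2(-63.34, -6.69) mod 360° = 263.97°; distance = √((-63.34)² + (-6.69)²) = 63.688 km.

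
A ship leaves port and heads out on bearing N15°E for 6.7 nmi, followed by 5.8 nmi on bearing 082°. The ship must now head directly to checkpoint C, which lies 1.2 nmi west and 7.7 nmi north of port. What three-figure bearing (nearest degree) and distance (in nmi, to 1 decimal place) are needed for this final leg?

Leg 1 (N15°E, 6.7 nmi): east 6.7 sin 15° = 1.73, north 6.7 cos 15° = 6.47
Leg 2 (082°, 5.8 nmi): east 5.8 sin 82° = 5.74, north 5.8 cos 82° = 0.81
Current position: (7.48, 7.28). Target: (-1.2, 7.7). Remaining: Δeast = -8.68, Δnorth = 0.42.
Bearing = atan2(-8.68, 0.42) mod 360° = 272.78°; distance = √((-8.68)² + (0.42)²) = 8.688 nmi.

273°, 8.7 nmi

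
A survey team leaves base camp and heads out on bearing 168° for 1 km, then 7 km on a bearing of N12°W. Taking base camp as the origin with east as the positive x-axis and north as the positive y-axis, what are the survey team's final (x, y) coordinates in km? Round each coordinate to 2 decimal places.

(-1.25, 5.87)

Leg 1 (168°, 1 km): east 1 sin 168° = 0.21, north 1 cos 168° = -0.98
Leg 2 (N12°W, 7 km): east 7 sin 348° = -1.46, north 7 cos 348° = 6.85
Summing: -1.25 km east, 5.87 km north → (-1.25, 5.87).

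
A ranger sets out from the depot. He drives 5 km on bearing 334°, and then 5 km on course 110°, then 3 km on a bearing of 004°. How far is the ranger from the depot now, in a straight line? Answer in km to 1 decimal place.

Leg 1 (334°, 5 km): east 5 sin 334° = -2.19, north 5 cos 334° = 4.49
Leg 2 (110°, 5 km): east 5 sin 110° = 4.70, north 5 cos 110° = -1.71
Leg 3 (004°, 3 km): east 3 sin 4° = 0.21, north 3 cos 4° = 2.99
Net: 2.72 east, 5.78 north. Distance = √((2.72)² + (5.78)²) = 6.383 km.

6.4 km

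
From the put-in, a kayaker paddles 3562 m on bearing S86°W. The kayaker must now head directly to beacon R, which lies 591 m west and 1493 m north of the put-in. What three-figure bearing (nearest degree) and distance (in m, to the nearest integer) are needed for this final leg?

Leg 1 (S86°W, 3562 m): east 3562 sin 266° = -3553.32, north 3562 cos 266° = -248.47
Current position: (-3553.32, -248.47). Target: (-591, 1493). Remaining: Δeast = 2962.32, Δnorth = 1741.47.
Bearing = atan2(2962.32, 1741.47) mod 360° = 59.55°; distance = √((2962.32)² + (1741.47)²) = 3436.289 m.

060°, 3436 m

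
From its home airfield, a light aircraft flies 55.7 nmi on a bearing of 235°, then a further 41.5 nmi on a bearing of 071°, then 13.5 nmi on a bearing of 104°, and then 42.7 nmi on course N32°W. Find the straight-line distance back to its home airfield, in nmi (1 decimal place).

21.5 nmi

Leg 1 (235°, 55.7 nmi): east 55.7 sin 235° = -45.63, north 55.7 cos 235° = -31.95
Leg 2 (071°, 41.5 nmi): east 41.5 sin 71° = 39.24, north 41.5 cos 71° = 13.51
Leg 3 (104°, 13.5 nmi): east 13.5 sin 104° = 13.10, north 13.5 cos 104° = -3.27
Leg 4 (N32°W, 42.7 nmi): east 42.7 sin 328° = -22.63, north 42.7 cos 328° = 36.21
Net: -15.92 east, 14.51 north. Distance = √((-15.92)² + (14.51)²) = 21.537 nmi.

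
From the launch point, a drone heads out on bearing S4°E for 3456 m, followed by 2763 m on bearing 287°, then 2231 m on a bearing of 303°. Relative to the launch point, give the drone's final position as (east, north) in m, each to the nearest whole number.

Leg 1 (S4°E, 3456 m): east 3456 sin 176° = 241.08, north 3456 cos 176° = -3447.58
Leg 2 (287°, 2763 m): east 2763 sin 287° = -2642.27, north 2763 cos 287° = 807.82
Leg 3 (303°, 2231 m): east 2231 sin 303° = -1871.07, north 2231 cos 303° = 1215.09
Summing: -4272.27 m east, -1424.67 m north → (-4272, -1425).

(-4272, -1425)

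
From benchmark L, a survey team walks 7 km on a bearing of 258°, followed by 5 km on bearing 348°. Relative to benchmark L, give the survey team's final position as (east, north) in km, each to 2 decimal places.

Leg 1 (258°, 7 km): east 7 sin 258° = -6.85, north 7 cos 258° = -1.46
Leg 2 (348°, 5 km): east 5 sin 348° = -1.04, north 5 cos 348° = 4.89
Summing: -7.89 km east, 3.44 km north → (-7.89, 3.44).

(-7.89, 3.44)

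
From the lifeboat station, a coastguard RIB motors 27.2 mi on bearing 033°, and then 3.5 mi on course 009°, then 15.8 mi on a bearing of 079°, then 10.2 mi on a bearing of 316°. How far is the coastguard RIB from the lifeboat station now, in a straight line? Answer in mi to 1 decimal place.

Leg 1 (033°, 27.2 mi): east 27.2 sin 33° = 14.81, north 27.2 cos 33° = 22.81
Leg 2 (009°, 3.5 mi): east 3.5 sin 9° = 0.55, north 3.5 cos 9° = 3.46
Leg 3 (079°, 15.8 mi): east 15.8 sin 79° = 15.51, north 15.8 cos 79° = 3.01
Leg 4 (316°, 10.2 mi): east 10.2 sin 316° = -7.09, north 10.2 cos 316° = 7.34
Net: 23.79 east, 36.62 north. Distance = √((23.79)² + (36.62)²) = 43.668 mi.

43.7 mi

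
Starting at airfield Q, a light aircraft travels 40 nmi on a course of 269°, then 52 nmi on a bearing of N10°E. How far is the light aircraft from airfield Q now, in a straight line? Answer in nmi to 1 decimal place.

Leg 1 (269°, 40 nmi): east 40 sin 269° = -39.99, north 40 cos 269° = -0.70
Leg 2 (N10°E, 52 nmi): east 52 sin 10° = 9.03, north 52 cos 10° = 51.21
Net: -30.96 east, 50.51 north. Distance = √((-30.96)² + (50.51)²) = 59.247 nmi.

59.2 nmi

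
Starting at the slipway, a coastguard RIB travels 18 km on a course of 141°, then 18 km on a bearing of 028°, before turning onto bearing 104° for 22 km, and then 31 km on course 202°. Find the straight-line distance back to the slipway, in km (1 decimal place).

43.6 km

Leg 1 (141°, 18 km): east 18 sin 141° = 11.33, north 18 cos 141° = -13.99
Leg 2 (028°, 18 km): east 18 sin 28° = 8.45, north 18 cos 28° = 15.89
Leg 3 (104°, 22 km): east 22 sin 104° = 21.35, north 22 cos 104° = -5.32
Leg 4 (202°, 31 km): east 31 sin 202° = -11.61, north 31 cos 202° = -28.74
Net: 29.51 east, -32.16 north. Distance = √((29.51)² + (-32.16)²) = 43.649 km.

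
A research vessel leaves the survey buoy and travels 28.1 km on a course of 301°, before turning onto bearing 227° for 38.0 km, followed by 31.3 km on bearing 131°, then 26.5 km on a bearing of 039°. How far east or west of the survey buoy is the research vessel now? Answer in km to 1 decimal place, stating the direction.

Leg 1 (301°, 28.1 km): east 28.1 sin 301° = -24.09, north 28.1 cos 301° = 14.47
Leg 2 (227°, 38.0 km): east 38.0 sin 227° = -27.79, north 38.0 cos 227° = -25.92
Leg 3 (131°, 31.3 km): east 31.3 sin 131° = 23.62, north 31.3 cos 131° = -20.53
Leg 4 (039°, 26.5 km): east 26.5 sin 39° = 16.68, north 26.5 cos 39° = 20.59
Net east component: -11.58 km.

11.6 km west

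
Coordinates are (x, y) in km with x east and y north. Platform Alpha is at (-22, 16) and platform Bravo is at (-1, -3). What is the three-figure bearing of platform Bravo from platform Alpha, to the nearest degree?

Δeast = -1 − -22 = 21.00; Δnorth = -3 − 16 = -19.00.
Bearing = atan2(Δeast, Δnorth) mod 360° = 132.14° ≈ 132°.

132°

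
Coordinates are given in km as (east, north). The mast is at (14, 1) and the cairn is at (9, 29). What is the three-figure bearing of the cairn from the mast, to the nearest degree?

Δeast = 9 − 14 = -5.00; Δnorth = 29 − 1 = 28.00.
Bearing = atan2(Δeast, Δnorth) mod 360° = 349.88° ≈ 350°.

350°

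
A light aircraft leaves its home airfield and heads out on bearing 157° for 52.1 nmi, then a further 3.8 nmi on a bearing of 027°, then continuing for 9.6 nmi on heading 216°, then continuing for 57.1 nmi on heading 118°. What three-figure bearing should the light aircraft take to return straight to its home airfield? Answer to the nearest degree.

320°

Leg 1 (157°, 52.1 nmi): east 52.1 sin 157° = 20.36, north 52.1 cos 157° = -47.96
Leg 2 (027°, 3.8 nmi): east 3.8 sin 27° = 1.73, north 3.8 cos 27° = 3.39
Leg 3 (216°, 9.6 nmi): east 9.6 sin 216° = -5.64, north 9.6 cos 216° = -7.77
Leg 4 (118°, 57.1 nmi): east 57.1 sin 118° = 50.42, north 57.1 cos 118° = -26.81
Net displacement: 66.86 east, -79.15 north. Direction back to start is (-66.86, 79.15): bearing = atan2(-66.86, 79.15) mod 360° = 319.81° ≈ 320°.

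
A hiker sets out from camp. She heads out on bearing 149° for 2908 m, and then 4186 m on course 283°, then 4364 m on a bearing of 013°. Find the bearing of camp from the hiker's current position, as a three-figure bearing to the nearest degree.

149°

Leg 1 (149°, 2908 m): east 2908 sin 149° = 1497.73, north 2908 cos 149° = -2492.64
Leg 2 (283°, 4186 m): east 4186 sin 283° = -4078.71, north 4186 cos 283° = 941.65
Leg 3 (013°, 4364 m): east 4364 sin 13° = 981.69, north 4364 cos 13° = 4252.15
Net displacement: -1599.30 east, 2701.15 north. Direction back to start is (1599.30, -2701.15): bearing = atan2(1599.30, -2701.15) mod 360° = 149.37° ≈ 149°.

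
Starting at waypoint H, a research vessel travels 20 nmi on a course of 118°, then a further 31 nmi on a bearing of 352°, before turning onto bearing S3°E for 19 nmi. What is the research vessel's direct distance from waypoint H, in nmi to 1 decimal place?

Leg 1 (118°, 20 nmi): east 20 sin 118° = 17.66, north 20 cos 118° = -9.39
Leg 2 (352°, 31 nmi): east 31 sin 352° = -4.31, north 31 cos 352° = 30.70
Leg 3 (S3°E, 19 nmi): east 19 sin 177° = 0.99, north 19 cos 177° = -18.97
Net: 14.34 east, 2.33 north. Distance = √((14.34)² + (2.33)²) = 14.528 nmi.

14.5 nmi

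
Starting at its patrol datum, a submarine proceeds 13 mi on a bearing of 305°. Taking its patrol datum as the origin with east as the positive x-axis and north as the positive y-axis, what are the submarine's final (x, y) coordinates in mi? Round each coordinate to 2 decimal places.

Leg 1 (305°, 13 mi): east 13 sin 305° = -10.65, north 13 cos 305° = 7.46
Summing: -10.65 mi east, 7.46 mi north → (-10.65, 7.46).

(-10.65, 7.46)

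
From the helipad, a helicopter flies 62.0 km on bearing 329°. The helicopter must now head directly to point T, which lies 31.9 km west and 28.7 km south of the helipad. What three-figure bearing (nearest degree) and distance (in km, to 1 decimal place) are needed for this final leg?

Leg 1 (329°, 62.0 km): east 62.0 sin 329° = -31.93, north 62.0 cos 329° = 53.14
Current position: (-31.93, 53.14). Target: (-31.9, -28.7). Remaining: Δeast = 0.03, Δnorth = -81.84.
Bearing = atan2(0.03, -81.84) mod 360° = 179.98°; distance = √((0.03)² + (-81.84)²) = 81.844 km.

180°, 81.8 km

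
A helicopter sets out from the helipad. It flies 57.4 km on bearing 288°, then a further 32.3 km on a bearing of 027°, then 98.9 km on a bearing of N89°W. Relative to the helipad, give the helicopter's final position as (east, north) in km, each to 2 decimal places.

Leg 1 (288°, 57.4 km): east 57.4 sin 288° = -54.59, north 57.4 cos 288° = 17.74
Leg 2 (027°, 32.3 km): east 32.3 sin 27° = 14.66, north 32.3 cos 27° = 28.78
Leg 3 (N89°W, 98.9 km): east 98.9 sin 271° = -98.88, north 98.9 cos 271° = 1.73
Summing: -138.81 km east, 48.24 km north → (-138.81, 48.24).

(-138.81, 48.24)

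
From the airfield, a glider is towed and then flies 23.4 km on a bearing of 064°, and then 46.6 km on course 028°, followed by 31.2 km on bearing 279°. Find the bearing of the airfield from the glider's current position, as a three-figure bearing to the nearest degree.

Leg 1 (064°, 23.4 km): east 23.4 sin 64° = 21.03, north 23.4 cos 64° = 10.26
Leg 2 (028°, 46.6 km): east 46.6 sin 28° = 21.88, north 46.6 cos 28° = 41.15
Leg 3 (279°, 31.2 km): east 31.2 sin 279° = -30.82, north 31.2 cos 279° = 4.88
Net displacement: 12.09 east, 56.28 north. Direction back to start is (-12.09, -56.28): bearing = atan2(-12.09, -56.28) mod 360° = 192.13° ≈ 192°.

192°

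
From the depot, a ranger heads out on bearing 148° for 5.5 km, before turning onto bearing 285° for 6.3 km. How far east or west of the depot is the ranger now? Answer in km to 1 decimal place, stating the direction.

3.2 km west

Leg 1 (148°, 5.5 km): east 5.5 sin 148° = 2.91, north 5.5 cos 148° = -4.66
Leg 2 (285°, 6.3 km): east 6.3 sin 285° = -6.09, north 6.3 cos 285° = 1.63
Net east component: -3.17 km.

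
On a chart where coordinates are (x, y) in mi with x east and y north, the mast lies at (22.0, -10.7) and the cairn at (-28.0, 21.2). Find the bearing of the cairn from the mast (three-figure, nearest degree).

Δeast = -28.0 − 22.0 = -50.00; Δnorth = 21.2 − -10.7 = 31.90.
Bearing = atan2(Δeast, Δnorth) mod 360° = 302.54° ≈ 303°.

303°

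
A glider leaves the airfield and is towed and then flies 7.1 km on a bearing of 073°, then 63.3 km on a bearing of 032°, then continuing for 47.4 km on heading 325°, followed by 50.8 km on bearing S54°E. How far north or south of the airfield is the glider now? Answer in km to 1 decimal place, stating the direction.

Leg 1 (073°, 7.1 km): east 7.1 sin 73° = 6.79, north 7.1 cos 73° = 2.08
Leg 2 (032°, 63.3 km): east 63.3 sin 32° = 33.54, north 63.3 cos 32° = 53.68
Leg 3 (325°, 47.4 km): east 47.4 sin 325° = -27.19, north 47.4 cos 325° = 38.83
Leg 4 (S54°E, 50.8 km): east 50.8 sin 126° = 41.10, north 50.8 cos 126° = -29.86
Net north component: 64.73 km.

64.7 km north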